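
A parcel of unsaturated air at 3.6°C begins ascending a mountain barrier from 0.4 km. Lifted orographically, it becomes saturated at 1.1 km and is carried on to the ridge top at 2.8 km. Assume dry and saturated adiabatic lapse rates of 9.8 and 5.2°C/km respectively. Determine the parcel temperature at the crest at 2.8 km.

-12.1°C

From 400 m to 1100 m (dry): cools by 9.8 × 0.7 = 6.86°C, giving -3.26°C.
From 1100 m to 2800 m (saturated): cools by 5.2 × 1.7 = 8.84°C, giving -12.1°C.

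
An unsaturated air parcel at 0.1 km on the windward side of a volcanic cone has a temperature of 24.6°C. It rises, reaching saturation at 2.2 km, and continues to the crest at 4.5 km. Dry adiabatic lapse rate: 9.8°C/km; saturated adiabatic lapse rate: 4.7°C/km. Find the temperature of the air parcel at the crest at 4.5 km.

-6.79°C

100–2200 m, dry: Δz = 2.1 km ⇒ ΔT = -20.58°C; T = 4.02°C
2200–4500 m, saturated: Δz = 2.3 km ⇒ ΔT = -10.81°C; T = -6.79°C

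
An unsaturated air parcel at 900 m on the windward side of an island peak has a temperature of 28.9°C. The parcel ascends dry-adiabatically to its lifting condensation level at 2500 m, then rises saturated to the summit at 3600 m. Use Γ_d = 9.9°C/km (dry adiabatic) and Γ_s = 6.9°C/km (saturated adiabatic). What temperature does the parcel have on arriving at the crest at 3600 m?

5.47°C

900 → 2500 m (dry, 9.9°C/km): ΔT = -9.9 × 1.6 = -15.84°C → T = 13.06°C
2500 → 3600 m (saturated, 6.9°C/km): ΔT = -6.9 × 1.1 = -7.59°C → T = 5.47°C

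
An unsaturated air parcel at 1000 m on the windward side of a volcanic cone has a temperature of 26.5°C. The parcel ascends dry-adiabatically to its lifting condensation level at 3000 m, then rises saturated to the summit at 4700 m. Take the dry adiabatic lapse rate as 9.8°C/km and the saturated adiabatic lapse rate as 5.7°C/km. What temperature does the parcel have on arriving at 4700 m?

-2.79°C

From 1000 m to 3000 m (dry): cools by 9.8 × 2 = 19.6°C, giving 6.9°C.
From 3000 m to 4700 m (saturated): cools by 5.7 × 1.7 = 9.69°C, giving -2.79°C.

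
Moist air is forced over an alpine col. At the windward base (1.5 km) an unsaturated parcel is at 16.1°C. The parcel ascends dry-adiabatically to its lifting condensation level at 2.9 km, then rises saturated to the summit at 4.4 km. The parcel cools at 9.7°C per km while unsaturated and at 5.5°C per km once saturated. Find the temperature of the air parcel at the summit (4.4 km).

-5.73°C

1500 → 2900 m (dry, 9.7°C/km): ΔT = -9.7 × 1.4 = -13.58°C → T = 2.52°C
2900 → 4400 m (saturated, 5.5°C/km): ΔT = -5.5 × 1.5 = -8.25°C → T = -5.73°C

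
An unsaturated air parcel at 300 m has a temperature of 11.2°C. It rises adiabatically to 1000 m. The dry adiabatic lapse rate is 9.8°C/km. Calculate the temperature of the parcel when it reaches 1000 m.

4.34°C

From 300 m to 1000 m (dry adiabatic): cools by 9.8 × 0.7 = 6.86°C, giving 4.34°C.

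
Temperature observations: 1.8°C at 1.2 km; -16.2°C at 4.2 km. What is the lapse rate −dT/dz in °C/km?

Γ = −ΔT/Δz = (1.8 − (-16.2)) / (4200 − 1200) m
  = 18°C / 3 km = 6°C/km

6°C/km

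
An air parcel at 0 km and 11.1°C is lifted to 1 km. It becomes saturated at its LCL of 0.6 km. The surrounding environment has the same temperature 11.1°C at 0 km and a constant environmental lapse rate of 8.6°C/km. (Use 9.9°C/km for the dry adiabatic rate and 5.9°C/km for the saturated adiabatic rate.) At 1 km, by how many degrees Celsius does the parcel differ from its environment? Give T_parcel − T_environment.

+0.3°C (parcel warmer than environment)

Parcel:
  0 → 600 m (dry, 9.9°C/km): ΔT = -9.9 × 0.6 = -5.94°C → T = 5.16°C
  600 → 1000 m (saturated, 5.9°C/km): ΔT = -5.9 × 0.4 = -2.36°C → T = 2.8°C
Environment:
  0 → 1000 m (environment, 8.6°C/km): ΔT = -8.6 × 1 = -8.6°C → T = 2.5°C
T_parcel − T_env = 2.8 − 2.5 = +0.3°C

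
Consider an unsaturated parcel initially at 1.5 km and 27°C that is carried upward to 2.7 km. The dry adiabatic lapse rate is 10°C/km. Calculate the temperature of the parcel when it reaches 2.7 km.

1500 → 2700 m (dry adiabatic, 10°C/km): ΔT = -10 × 1.2 = -12°C → T = 15°C

15°C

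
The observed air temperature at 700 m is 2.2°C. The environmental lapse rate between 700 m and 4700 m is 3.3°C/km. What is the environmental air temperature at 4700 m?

-11°C

From 700 m to 4700 m (environmental): cools by 3.3 × 4 = 13.2°C, giving -11°C.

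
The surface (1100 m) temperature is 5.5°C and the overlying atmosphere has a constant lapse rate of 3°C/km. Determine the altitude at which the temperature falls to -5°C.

Height above start = (5.5 − (-5)) / 3 = 3.5 km
Altitude = 1100 m + 3500 m = 4600 m

4600 m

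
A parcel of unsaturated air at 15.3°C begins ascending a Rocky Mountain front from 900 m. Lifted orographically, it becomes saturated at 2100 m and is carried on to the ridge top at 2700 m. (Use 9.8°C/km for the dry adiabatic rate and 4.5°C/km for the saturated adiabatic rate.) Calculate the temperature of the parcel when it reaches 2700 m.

Dry to 2100 m: -9.8 × 1.2 km = -11.76°C, so T = 3.54°C.
Saturated to 2700 m: -4.5 × 0.6 km = -2.7°C, so T = 0.84°C.

0.84°C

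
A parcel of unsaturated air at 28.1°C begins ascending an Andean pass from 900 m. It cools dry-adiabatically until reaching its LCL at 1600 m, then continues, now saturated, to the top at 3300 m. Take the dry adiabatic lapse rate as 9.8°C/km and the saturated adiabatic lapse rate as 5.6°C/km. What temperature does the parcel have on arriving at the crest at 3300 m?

11.72°C

From 900 m to 1600 m (dry): cools by 9.8 × 0.7 = 6.86°C, giving 21.24°C.
From 1600 m to 3300 m (saturated): cools by 5.6 × 1.7 = 9.52°C, giving 11.72°C.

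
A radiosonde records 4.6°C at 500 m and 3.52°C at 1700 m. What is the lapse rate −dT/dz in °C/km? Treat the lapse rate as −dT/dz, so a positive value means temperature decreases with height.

0.9°C/km

Γ = −ΔT/Δz = (4.6 − 3.52) / (1700 − 500) m
  = 1.08°C / 1.2 km = 0.9°C/km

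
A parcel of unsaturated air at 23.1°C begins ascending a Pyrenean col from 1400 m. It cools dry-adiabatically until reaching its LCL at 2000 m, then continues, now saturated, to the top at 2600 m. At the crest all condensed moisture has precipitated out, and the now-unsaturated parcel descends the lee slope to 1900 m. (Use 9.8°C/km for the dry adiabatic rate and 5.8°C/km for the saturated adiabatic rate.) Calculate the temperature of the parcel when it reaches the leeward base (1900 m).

From 1400 m to 2000 m (dry): cools by 9.8 × 0.6 = 5.88°C, giving 17.22°C.
From 2000 m to 2600 m (saturated): cools by 5.8 × 0.6 = 3.48°C, giving 13.74°C.
From 2600 m to 1900 m (dry descent): warms by 9.8 × 0.7 = 6.86°C, giving 20.6°C.

20.6°C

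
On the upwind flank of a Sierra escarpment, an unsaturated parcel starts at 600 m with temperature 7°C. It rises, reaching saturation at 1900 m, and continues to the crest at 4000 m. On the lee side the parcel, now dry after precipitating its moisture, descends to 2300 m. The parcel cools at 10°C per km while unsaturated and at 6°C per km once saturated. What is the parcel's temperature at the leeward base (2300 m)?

From 600 m to 1900 m (dry): cools by 10 × 1.3 = 13°C, giving -6°C.
From 1900 m to 4000 m (saturated): cools by 6 × 2.1 = 12.6°C, giving -18.6°C.
From 4000 m to 2300 m (dry descent): warms by 10 × 1.7 = 17°C, giving -1.6°C.

-1.6°C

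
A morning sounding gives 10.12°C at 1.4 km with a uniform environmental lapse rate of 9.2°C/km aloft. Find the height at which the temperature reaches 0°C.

2.5 km

Height above start = (10.12 − 0) / 9.2 = 1.1 km
Altitude = 1400 m + 1100 m = 2500 m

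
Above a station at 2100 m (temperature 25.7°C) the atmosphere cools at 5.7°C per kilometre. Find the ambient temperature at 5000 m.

2100–5000 m, environmental: Δz = 2.9 km ⇒ ΔT = -16.53°C; T = 9.17°C

9.17°C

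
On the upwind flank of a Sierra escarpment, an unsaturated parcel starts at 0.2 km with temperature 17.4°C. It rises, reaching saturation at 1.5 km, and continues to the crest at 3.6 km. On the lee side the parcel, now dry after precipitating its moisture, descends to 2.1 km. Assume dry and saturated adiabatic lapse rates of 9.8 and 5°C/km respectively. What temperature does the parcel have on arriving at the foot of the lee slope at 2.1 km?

8.86°C

From 200 m to 1500 m (dry): cools by 9.8 × 1.3 = 12.74°C, giving 4.66°C.
From 1500 m to 3600 m (saturated): cools by 5 × 2.1 = 10.5°C, giving -5.84°C.
From 3600 m to 2100 m (dry descent): warms by 9.8 × 1.5 = 14.7°C, giving 8.86°C.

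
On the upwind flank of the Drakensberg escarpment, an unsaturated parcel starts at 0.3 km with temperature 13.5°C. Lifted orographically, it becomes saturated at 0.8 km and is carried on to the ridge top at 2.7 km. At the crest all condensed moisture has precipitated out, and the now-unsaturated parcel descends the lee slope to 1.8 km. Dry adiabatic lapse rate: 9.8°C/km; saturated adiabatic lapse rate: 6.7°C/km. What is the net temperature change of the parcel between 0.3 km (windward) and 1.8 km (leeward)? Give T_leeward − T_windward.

From 300 m to 800 m (dry): cools by 9.8 × 0.5 = 4.9°C, giving 8.6°C.
From 800 m to 2700 m (saturated): cools by 6.7 × 1.9 = 12.73°C, giving -4.13°C.
From 2700 m to 1800 m (dry descent): warms by 9.8 × 0.9 = 8.82°C, giving 4.69°C.
Net change vs windward start: 4.69 − 13.5 = -8.81°C

-8.81°C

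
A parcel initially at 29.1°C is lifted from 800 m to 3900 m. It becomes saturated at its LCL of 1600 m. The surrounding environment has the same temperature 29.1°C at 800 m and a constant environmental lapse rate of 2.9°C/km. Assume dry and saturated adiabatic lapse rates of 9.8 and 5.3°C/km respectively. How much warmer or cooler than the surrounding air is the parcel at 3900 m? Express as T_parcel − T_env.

-11.04°C (parcel cooler than environment)

Parcel:
  800 → 1600 m (dry, 9.8°C/km): ΔT = -9.8 × 0.8 = -7.84°C → T = 21.26°C
  1600 → 3900 m (saturated, 5.3°C/km): ΔT = -5.3 × 2.3 = -12.19°C → T = 9.07°C
Environment:
  800 → 3900 m (environment, 2.9°C/km): ΔT = -2.9 × 3.1 = -8.99°C → T = 20.11°C
T_parcel − T_env = 9.07 − 20.11 = -11.04°C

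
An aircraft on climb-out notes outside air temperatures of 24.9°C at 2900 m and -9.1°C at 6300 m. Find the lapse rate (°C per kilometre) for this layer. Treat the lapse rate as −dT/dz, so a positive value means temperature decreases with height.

Γ = −ΔT/Δz = (24.9 − (-9.1)) / (6300 − 2900) m
  = 34°C / 3.4 km = 10°C/km

10°C/km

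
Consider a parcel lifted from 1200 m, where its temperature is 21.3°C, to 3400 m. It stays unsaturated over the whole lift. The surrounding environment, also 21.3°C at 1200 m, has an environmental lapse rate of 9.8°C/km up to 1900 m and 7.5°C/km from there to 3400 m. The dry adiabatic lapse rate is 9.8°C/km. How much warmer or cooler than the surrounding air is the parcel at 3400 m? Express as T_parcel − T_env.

Parcel:
  1200 → 3400 m (dry, 9.8°C/km): ΔT = -9.8 × 2.2 = -21.56°C → T = -0.26°C
Environment:
  1200 → 1900 m (environment, lower layer, 9.8°C/km): ΔT = -9.8 × 0.7 = -6.86°C → T = 14.44°C
  1900 → 3400 m (environment, upper layer, 7.5°C/km): ΔT = -7.5 × 1.5 = -11.25°C → T = 3.19°C
T_parcel − T_env = -0.26 − 3.19 = -3.45°C

-3.45°C (parcel cooler than environment)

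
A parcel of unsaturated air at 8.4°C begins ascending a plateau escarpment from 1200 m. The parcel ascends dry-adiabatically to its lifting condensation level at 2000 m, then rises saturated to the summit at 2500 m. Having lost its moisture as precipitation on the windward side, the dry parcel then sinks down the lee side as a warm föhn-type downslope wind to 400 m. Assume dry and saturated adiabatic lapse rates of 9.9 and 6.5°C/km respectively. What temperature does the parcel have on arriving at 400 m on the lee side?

Dry to 2000 m: -9.9 × 0.8 km = -7.92°C, so T = 0.48°C.
Saturated to 2500 m: -6.5 × 0.5 km = -3.25°C, so T = -2.77°C.
Dry descent to 400 m: +9.9 × 2.1 km = +20.79°C, so T = 18.02°C.

18.02°C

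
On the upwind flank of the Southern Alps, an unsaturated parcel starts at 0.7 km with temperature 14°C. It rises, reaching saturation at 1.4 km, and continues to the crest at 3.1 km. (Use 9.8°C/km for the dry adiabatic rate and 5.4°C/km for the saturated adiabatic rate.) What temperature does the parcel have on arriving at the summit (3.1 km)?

From 700 m to 1400 m (dry): cools by 9.8 × 0.7 = 6.86°C, giving 7.14°C.
From 1400 m to 3100 m (saturated): cools by 5.4 × 1.7 = 9.18°C, giving -2.04°C.

-2.04°C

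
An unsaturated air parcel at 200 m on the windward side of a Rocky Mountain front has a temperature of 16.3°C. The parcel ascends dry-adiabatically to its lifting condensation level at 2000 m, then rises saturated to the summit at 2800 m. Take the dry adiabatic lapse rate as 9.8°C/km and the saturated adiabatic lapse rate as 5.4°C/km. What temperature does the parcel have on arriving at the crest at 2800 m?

-5.66°C

Dry to 2000 m: -9.8 × 1.8 km = -17.64°C, so T = -1.34°C.
Saturated to 2800 m: -5.4 × 0.8 km = -4.32°C, so T = -5.66°C.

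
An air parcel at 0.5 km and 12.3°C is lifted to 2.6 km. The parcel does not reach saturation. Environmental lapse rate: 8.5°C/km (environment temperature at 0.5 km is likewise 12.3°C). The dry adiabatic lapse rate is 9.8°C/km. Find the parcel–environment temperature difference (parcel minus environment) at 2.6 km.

-2.73°C (parcel cooler than environment)

Parcel:
  500–2600 m, dry: Δz = 2.1 km ⇒ ΔT = -20.58°C; T = -8.28°C
Environment:
  500–2600 m, environment: Δz = 2.1 km ⇒ ΔT = -17.85°C; T = -5.55°C
T_parcel − T_env = -8.28 − (-5.55) = -2.73°C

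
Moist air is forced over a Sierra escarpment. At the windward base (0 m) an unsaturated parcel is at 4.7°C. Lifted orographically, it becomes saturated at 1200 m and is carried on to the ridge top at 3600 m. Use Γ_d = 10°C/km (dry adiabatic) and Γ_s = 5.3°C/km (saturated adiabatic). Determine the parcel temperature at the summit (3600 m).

-20.02°C

0 → 1200 m (dry, 10°C/km): ΔT = -10 × 1.2 = -12°C → T = -7.3°C
1200 → 3600 m (saturated, 5.3°C/km): ΔT = -5.3 × 2.4 = -12.72°C → T = -20.02°C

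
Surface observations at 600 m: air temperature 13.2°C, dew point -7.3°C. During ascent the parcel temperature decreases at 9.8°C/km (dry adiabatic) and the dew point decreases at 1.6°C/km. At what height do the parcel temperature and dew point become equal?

T and T_d converge at 9.8 − 1.6 = 8.2°C per km
Height above start = (13.2 − (-7.3)) / 8.2 = 2.5 km
LCL altitude = 600 m + 2500 m = 3100 m

3100 m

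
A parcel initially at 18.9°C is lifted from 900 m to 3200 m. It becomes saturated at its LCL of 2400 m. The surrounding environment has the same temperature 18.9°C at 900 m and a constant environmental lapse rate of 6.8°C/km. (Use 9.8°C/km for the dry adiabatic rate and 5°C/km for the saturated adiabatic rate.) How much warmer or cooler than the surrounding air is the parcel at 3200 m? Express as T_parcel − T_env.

-3.06°C (parcel cooler than environment)

Parcel:
  From 900 m to 2400 m (dry): cools by 9.8 × 1.5 = 14.7°C, giving 4.2°C.
  From 2400 m to 3200 m (saturated): cools by 5 × 0.8 = 4°C, giving 0.2°C.
Environment:
  From 900 m to 3200 m (environment): cools by 6.8 × 2.3 = 15.64°C, giving 3.26°C.
T_parcel − T_env = 0.2 − 3.26 = -3.06°C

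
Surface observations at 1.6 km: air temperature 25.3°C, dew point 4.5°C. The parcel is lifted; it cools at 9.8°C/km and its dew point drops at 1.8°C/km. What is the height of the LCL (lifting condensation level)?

T and T_d converge at 9.8 − 1.8 = 8°C per km
Height above start = (25.3 − 4.5) / 8 = 2.6 km
LCL altitude = 1600 m + 2600 m = 4200 m

4.2 km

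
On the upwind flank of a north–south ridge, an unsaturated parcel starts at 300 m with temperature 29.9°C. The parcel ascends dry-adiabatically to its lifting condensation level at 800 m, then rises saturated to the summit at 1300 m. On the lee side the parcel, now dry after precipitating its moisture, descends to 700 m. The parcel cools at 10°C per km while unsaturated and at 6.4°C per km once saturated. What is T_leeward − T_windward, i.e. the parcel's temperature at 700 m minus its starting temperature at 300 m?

300–800 m, dry: Δz = 0.5 km ⇒ ΔT = -5°C; T = 24.9°C
800–1300 m, saturated: Δz = 0.5 km ⇒ ΔT = -3.2°C; T = 21.7°C
1300–700 m, dry descent: Δz = 0.6 km ⇒ ΔT = +6°C; T = 27.7°C
Net change vs windward start: 27.7 − 29.9 = -2.2°C

-2.2°C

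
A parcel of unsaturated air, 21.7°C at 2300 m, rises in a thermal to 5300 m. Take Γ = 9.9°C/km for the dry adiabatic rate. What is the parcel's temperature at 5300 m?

-8°C

From 2300 m to 5300 m (dry adiabatic): cools by 9.9 × 3 = 29.7°C, giving -8°C.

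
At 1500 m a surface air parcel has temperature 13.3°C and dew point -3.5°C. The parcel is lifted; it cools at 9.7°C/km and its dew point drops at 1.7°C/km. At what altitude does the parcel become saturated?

3600 m

T and T_d converge at 9.7 − 1.7 = 8°C per km
Height above start = (13.3 − (-3.5)) / 8 = 2.1 km
LCL altitude = 1500 m + 2100 m = 3600 m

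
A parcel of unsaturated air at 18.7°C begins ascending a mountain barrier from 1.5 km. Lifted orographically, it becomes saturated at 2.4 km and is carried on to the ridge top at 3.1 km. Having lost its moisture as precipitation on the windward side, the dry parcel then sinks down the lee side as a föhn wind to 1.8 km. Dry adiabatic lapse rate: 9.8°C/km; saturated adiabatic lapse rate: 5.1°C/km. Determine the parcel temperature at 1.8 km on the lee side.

1500–2400 m, dry: Δz = 0.9 km ⇒ ΔT = -8.82°C; T = 9.88°C
2400–3100 m, saturated: Δz = 0.7 km ⇒ ΔT = -3.57°C; T = 6.31°C
3100–1800 m, dry descent: Δz = 1.3 km ⇒ ΔT = +12.74°C; T = 19.05°C

19.05°C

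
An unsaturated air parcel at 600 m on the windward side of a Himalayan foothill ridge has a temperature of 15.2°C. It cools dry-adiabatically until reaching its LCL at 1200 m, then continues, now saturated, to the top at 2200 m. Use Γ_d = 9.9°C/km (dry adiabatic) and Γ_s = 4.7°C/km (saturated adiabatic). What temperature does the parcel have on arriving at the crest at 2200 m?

4.56°C

600–1200 m, dry: Δz = 0.6 km ⇒ ΔT = -5.94°C; T = 9.26°C
1200–2200 m, saturated: Δz = 1 km ⇒ ΔT = -4.7°C; T = 4.56°C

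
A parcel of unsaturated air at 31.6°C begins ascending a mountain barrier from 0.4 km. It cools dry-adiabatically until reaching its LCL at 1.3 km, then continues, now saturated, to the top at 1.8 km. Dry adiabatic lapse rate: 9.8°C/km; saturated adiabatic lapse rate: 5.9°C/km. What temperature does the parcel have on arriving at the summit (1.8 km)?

19.83°C

Dry to 1300 m: -9.8 × 0.9 km = -8.82°C, so T = 22.78°C.
Saturated to 1800 m: -5.9 × 0.5 km = -2.95°C, so T = 19.83°C.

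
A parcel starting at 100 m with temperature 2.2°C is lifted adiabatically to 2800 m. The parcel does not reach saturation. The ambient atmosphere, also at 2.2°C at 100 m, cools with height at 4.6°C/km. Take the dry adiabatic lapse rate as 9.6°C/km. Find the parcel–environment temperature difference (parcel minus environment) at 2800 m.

Parcel:
  Dry to 2800 m: -9.6 × 2.7 km = -25.92°C, so T = -23.72°C.
Environment:
  Environment to 2800 m: -4.6 × 2.7 km = -12.42°C, so T = -10.22°C.
T_parcel − T_env = -23.72 − (-10.22) = -13.5°C

-13.5°C (parcel cooler than environment)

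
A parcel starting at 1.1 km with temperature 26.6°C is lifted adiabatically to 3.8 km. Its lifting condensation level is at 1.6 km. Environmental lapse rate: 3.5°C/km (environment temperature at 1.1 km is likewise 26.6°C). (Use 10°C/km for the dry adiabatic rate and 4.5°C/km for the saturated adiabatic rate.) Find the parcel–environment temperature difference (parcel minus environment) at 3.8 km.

Parcel:
  Dry to 1600 m: -10 × 0.5 km = -5°C, so T = 21.6°C.
  Saturated to 3800 m: -4.5 × 2.2 km = -9.9°C, so T = 11.7°C.
Environment:
  Environment to 3800 m: -3.5 × 2.7 km = -9.45°C, so T = 17.15°C.
T_parcel − T_env = 11.7 − 17.15 = -5.45°C

-5.45°C (parcel cooler than environment)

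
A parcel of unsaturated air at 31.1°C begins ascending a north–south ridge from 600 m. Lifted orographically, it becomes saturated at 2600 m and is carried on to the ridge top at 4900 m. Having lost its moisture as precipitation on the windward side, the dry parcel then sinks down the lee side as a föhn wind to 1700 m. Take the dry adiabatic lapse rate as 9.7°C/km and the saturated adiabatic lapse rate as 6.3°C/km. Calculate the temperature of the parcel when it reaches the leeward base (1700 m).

28.25°C

Dry to 2600 m: -9.7 × 2 km = -19.4°C, so T = 11.7°C.
Saturated to 4900 m: -6.3 × 2.3 km = -14.49°C, so T = -2.79°C.
Dry descent to 1700 m: +9.7 × 3.2 km = +31.04°C, so T = 28.25°C.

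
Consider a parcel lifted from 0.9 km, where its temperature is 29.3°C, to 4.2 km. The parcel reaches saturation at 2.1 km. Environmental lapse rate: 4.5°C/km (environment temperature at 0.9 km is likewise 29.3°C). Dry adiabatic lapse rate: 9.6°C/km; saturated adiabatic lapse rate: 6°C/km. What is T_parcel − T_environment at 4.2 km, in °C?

Parcel:
  Dry to 2100 m: -9.6 × 1.2 km = -11.52°C, so T = 17.78°C.
  Saturated to 4200 m: -6 × 2.1 km = -12.6°C, so T = 5.18°C.
Environment:
  Environment to 4200 m: -4.5 × 3.3 km = -14.85°C, so T = 14.45°C.
T_parcel − T_env = 5.18 − 14.45 = -9.27°C

-9.27°C (parcel cooler than environment)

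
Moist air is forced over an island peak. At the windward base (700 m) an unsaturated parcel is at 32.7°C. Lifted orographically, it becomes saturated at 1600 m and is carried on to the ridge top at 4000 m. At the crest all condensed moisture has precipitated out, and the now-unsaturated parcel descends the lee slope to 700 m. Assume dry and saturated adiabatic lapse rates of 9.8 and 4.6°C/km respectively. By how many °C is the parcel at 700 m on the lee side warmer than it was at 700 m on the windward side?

+12.48°C

700 → 1600 m (dry, 9.8°C/km): ΔT = -9.8 × 0.9 = -8.82°C → T = 23.88°C
1600 → 4000 m (saturated, 4.6°C/km): ΔT = -4.6 × 2.4 = -11.04°C → T = 12.84°C
4000 → 700 m (dry descent, 9.8°C/km): ΔT = +9.8 × 3.3 = +32.34°C → T = 45.18°C
Net change vs windward start: 45.18 − 32.7 = +12.48°C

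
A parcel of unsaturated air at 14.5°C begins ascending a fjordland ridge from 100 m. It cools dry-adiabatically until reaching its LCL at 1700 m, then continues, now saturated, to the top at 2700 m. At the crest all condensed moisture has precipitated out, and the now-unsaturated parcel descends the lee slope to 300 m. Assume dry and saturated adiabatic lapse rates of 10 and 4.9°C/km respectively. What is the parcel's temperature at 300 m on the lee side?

17.6°C

100–1700 m, dry: Δz = 1.6 km ⇒ ΔT = -16°C; T = -1.5°C
1700–2700 m, saturated: Δz = 1 km ⇒ ΔT = -4.9°C; T = -6.4°C
2700–300 m, dry descent: Δz = 2.4 km ⇒ ΔT = +24°C; T = 17.6°C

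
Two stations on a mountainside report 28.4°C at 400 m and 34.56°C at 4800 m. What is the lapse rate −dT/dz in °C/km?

Γ = −ΔT/Δz = (28.4 − 34.56) / (4800 − 400) m
  = -6.16°C / 4.4 km = -1.4°C/km

-1.4°C/km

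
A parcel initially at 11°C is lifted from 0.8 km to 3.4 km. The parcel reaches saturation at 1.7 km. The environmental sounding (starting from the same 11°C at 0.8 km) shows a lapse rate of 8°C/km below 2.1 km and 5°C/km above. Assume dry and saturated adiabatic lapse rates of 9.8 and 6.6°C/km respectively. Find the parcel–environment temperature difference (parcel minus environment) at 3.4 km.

-3.14°C (parcel cooler than environment)

Parcel:
  800 → 1700 m (dry, 9.8°C/km): ΔT = -9.8 × 0.9 = -8.82°C → T = 2.18°C
  1700 → 3400 m (saturated, 6.6°C/km): ΔT = -6.6 × 1.7 = -11.22°C → T = -9.04°C
Environment:
  800 → 2100 m (environment, lower layer, 8°C/km): ΔT = -8 × 1.3 = -10.4°C → T = 0.6°C
  2100 → 3400 m (environment, upper layer, 5°C/km): ΔT = -5 × 1.3 = -6.5°C → T = -5.9°C
T_parcel − T_env = -9.04 − (-5.9) = -3.14°C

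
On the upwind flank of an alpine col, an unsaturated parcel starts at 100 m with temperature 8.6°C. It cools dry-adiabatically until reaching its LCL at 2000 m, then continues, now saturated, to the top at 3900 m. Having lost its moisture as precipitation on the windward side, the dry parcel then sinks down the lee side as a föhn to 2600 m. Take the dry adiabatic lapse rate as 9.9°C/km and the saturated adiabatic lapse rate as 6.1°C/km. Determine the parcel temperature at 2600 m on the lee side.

From 100 m to 2000 m (dry): cools by 9.9 × 1.9 = 18.81°C, giving -10.21°C.
From 2000 m to 3900 m (saturated): cools by 6.1 × 1.9 = 11.59°C, giving -21.8°C.
From 3900 m to 2600 m (dry descent): warms by 9.9 × 1.3 = 12.87°C, giving -8.93°C.

-8.93°C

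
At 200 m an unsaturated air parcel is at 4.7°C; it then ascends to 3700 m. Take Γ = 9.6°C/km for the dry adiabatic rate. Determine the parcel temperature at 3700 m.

From 200 m to 3700 m (dry adiabatic): cools by 9.6 × 3.5 = 33.6°C, giving -28.9°C.

-28.9°C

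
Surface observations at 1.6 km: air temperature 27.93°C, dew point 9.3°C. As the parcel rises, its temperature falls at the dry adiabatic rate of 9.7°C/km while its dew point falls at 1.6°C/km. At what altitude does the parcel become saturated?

T and T_d converge at 9.7 − 1.6 = 8.1°C per km
Height above start = (27.93 − 9.3) / 8.1 = 2.3 km
LCL altitude = 1600 m + 2300 m = 3900 m

3.9 km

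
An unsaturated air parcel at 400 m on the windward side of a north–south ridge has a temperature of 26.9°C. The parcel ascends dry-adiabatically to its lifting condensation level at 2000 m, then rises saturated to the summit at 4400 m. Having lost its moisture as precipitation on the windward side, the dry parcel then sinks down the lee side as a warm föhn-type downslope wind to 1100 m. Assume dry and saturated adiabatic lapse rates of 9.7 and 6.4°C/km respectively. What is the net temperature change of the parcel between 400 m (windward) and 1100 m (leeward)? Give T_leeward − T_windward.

From 400 m to 2000 m (dry): cools by 9.7 × 1.6 = 15.52°C, giving 11.38°C.
From 2000 m to 4400 m (saturated): cools by 6.4 × 2.4 = 15.36°C, giving -3.98°C.
From 4400 m to 1100 m (dry descent): warms by 9.7 × 3.3 = 32.01°C, giving 28.03°C.
Net change vs windward start: 28.03 − 26.9 = +1.13°C

+1.13°C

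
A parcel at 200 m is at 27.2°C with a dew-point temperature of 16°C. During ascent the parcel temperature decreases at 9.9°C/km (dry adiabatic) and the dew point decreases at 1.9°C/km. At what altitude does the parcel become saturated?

T and T_d converge at 9.9 − 1.9 = 8°C per km
Height above start = (27.2 − 16) / 8 = 1.4 km
LCL altitude = 200 m + 1400 m = 1600 m

1600 m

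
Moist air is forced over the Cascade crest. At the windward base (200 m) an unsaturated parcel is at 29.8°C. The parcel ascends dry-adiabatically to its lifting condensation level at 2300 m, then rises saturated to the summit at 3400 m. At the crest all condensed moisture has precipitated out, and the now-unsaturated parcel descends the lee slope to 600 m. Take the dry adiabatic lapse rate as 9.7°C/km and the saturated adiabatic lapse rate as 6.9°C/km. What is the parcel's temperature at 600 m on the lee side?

29°C

From 200 m to 2300 m (dry): cools by 9.7 × 2.1 = 20.37°C, giving 9.43°C.
From 2300 m to 3400 m (saturated): cools by 6.9 × 1.1 = 7.59°C, giving 1.84°C.
From 3400 m to 600 m (dry descent): warms by 9.7 × 2.8 = 27.16°C, giving 29°C.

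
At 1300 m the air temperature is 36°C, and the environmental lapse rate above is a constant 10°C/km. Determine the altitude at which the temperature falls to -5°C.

Height above start = (36 − (-5)) / 10 = 4.1 km
Altitude = 1300 m + 4100 m = 5400 m

5400 m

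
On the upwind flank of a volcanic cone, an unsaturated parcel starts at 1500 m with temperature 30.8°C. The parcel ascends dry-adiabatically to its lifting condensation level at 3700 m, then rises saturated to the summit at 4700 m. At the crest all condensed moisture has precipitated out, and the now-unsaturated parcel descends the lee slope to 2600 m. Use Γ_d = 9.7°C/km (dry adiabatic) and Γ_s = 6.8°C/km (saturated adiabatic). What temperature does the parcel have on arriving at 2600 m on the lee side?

Dry to 3700 m: -9.7 × 2.2 km = -21.34°C, so T = 9.46°C.
Saturated to 4700 m: -6.8 × 1 km = -6.8°C, so T = 2.66°C.
Dry descent to 2600 m: +9.7 × 2.1 km = +20.37°C, so T = 23.03°C.

23.03°C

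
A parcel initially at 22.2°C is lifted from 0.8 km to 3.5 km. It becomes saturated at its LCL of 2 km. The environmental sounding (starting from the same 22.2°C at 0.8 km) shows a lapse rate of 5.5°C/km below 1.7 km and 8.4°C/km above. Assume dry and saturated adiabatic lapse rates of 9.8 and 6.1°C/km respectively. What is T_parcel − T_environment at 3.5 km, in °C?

Parcel:
  Dry to 2000 m: -9.8 × 1.2 km = -11.76°C, so T = 10.44°C.
  Saturated to 3500 m: -6.1 × 1.5 km = -9.15°C, so T = 1.29°C.
Environment:
  Environment, lower layer to 1700 m: -5.5 × 0.9 km = -4.95°C, so T = 17.25°C.
  Environment, upper layer to 3500 m: -8.4 × 1.8 km = -15.12°C, so T = 2.13°C.
T_parcel − T_env = 1.29 − 2.13 = -0.84°C

-0.84°C (parcel cooler than environment)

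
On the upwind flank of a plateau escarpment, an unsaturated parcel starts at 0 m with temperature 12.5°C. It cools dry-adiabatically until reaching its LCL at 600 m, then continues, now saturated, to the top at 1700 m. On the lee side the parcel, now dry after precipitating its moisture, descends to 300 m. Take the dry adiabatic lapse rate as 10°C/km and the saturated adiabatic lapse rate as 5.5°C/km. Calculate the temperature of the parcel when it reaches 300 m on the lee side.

Dry to 600 m: -10 × 0.6 km = -6°C, so T = 6.5°C.
Saturated to 1700 m: -5.5 × 1.1 km = -6.05°C, so T = 0.45°C.
Dry descent to 300 m: +10 × 1.4 km = +14°C, so T = 14.45°C.

14.45°C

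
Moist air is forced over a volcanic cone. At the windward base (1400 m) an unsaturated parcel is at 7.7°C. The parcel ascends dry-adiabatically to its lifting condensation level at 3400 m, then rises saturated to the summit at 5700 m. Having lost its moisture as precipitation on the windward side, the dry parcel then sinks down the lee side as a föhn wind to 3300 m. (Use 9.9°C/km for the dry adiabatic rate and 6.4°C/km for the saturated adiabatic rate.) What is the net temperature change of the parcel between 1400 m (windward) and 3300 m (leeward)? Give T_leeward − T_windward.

From 1400 m to 3400 m (dry): cools by 9.9 × 2 = 19.8°C, giving -12.1°C.
From 3400 m to 5700 m (saturated): cools by 6.4 × 2.3 = 14.72°C, giving -26.82°C.
From 5700 m to 3300 m (dry descent): warms by 9.9 × 2.4 = 23.76°C, giving -3.06°C.
Net change vs windward start: -3.06 − 7.7 = -10.76°C

-10.76°C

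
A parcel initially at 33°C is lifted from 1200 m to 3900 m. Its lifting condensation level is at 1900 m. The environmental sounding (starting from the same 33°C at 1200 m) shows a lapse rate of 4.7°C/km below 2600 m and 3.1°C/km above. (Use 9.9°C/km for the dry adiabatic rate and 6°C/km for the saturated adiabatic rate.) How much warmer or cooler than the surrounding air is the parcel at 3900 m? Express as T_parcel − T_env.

Parcel:
  1200–1900 m, dry: Δz = 0.7 km ⇒ ΔT = -6.93°C; T = 26.07°C
  1900–3900 m, saturated: Δz = 2 km ⇒ ΔT = -12°C; T = 14.07°C
Environment:
  1200–2600 m, environment, lower layer: Δz = 1.4 km ⇒ ΔT = -6.58°C; T = 26.42°C
  2600–3900 m, environment, upper layer: Δz = 1.3 km ⇒ ΔT = -4.03°C; T = 22.39°C
T_parcel − T_env = 14.07 − 22.39 = -8.32°C

-8.32°C (parcel cooler than environment)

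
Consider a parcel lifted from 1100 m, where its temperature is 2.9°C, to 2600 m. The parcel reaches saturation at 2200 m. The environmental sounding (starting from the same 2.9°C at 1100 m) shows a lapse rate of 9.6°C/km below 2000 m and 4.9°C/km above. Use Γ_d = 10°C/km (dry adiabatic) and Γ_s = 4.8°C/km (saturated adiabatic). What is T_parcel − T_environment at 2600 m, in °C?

-1.34°C (parcel cooler than environment)

Parcel:
  1100–2200 m, dry: Δz = 1.1 km ⇒ ΔT = -11°C; T = -8.1°C
  2200–2600 m, saturated: Δz = 0.4 km ⇒ ΔT = -1.92°C; T = -10.02°C
Environment:
  1100–2000 m, environment, lower layer: Δz = 0.9 km ⇒ ΔT = -8.64°C; T = -5.74°C
  2000–2600 m, environment, upper layer: Δz = 0.6 km ⇒ ΔT = -2.94°C; T = -8.68°C
T_parcel − T_env = -10.02 − (-8.68) = -1.34°C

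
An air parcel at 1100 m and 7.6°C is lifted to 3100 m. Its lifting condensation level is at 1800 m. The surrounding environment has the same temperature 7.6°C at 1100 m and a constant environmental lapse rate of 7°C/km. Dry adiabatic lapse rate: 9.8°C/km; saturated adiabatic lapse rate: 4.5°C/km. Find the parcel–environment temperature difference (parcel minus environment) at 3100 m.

Parcel:
  From 1100 m to 1800 m (dry): cools by 9.8 × 0.7 = 6.86°C, giving 0.74°C.
  From 1800 m to 3100 m (saturated): cools by 4.5 × 1.3 = 5.85°C, giving -5.11°C.
Environment:
  From 1100 m to 3100 m (environment): cools by 7 × 2 = 14°C, giving -6.4°C.
T_parcel − T_env = -5.11 − (-6.4) = +1.29°C

+1.29°C (parcel warmer than environment)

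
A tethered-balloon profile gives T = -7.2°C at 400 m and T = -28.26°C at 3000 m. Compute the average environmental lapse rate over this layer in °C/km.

8.1°C/km

Γ = −ΔT/Δz = (-7.2 − (-28.26)) / (3000 − 400) m
  = 21.06°C / 2.6 km = 8.1°C/km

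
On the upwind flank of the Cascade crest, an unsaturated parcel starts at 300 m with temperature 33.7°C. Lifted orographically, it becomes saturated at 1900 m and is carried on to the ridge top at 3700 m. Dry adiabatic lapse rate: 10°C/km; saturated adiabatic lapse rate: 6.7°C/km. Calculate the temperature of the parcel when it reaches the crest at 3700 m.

5.64°C

From 300 m to 1900 m (dry): cools by 10 × 1.6 = 16°C, giving 17.7°C.
From 1900 m to 3700 m (saturated): cools by 6.7 × 1.8 = 12.06°C, giving 5.64°C.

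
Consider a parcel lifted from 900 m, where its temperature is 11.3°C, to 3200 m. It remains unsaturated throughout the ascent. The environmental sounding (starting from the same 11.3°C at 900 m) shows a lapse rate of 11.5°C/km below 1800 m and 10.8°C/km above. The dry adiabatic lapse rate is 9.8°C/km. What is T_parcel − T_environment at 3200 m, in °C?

Parcel:
  900 → 3200 m (dry, 9.8°C/km): ΔT = -9.8 × 2.3 = -22.54°C → T = -11.24°C
Environment:
  900 → 1800 m (environment, lower layer, 11.5°C/km): ΔT = -11.5 × 0.9 = -10.35°C → T = 0.95°C
  1800 → 3200 m (environment, upper layer, 10.8°C/km): ΔT = -10.8 × 1.4 = -15.12°C → T = -14.17°C
T_parcel − T_env = -11.24 − (-14.17) = +2.93°C

+2.93°C (parcel warmer than environment)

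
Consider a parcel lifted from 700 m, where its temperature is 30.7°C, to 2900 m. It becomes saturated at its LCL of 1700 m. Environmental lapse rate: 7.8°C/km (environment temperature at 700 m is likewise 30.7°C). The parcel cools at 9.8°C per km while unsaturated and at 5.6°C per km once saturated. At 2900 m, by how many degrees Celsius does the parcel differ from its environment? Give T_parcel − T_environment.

+0.64°C (parcel warmer than environment)

Parcel:
  700 → 1700 m (dry, 9.8°C/km): ΔT = -9.8 × 1 = -9.8°C → T = 20.9°C
  1700 → 2900 m (saturated, 5.6°C/km): ΔT = -5.6 × 1.2 = -6.72°C → T = 14.18°C
Environment:
  700 → 2900 m (environment, 7.8°C/km): ΔT = -7.8 × 2.2 = -17.16°C → T = 13.54°C
T_parcel − T_env = 14.18 − 13.54 = +0.64°C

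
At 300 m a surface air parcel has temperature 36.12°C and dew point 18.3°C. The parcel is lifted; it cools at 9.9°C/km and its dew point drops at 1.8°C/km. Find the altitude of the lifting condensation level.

2500 m

T and T_d converge at 9.9 − 1.8 = 8.1°C per km
Height above start = (36.12 − 18.3) / 8.1 = 2.2 km
LCL altitude = 300 m + 2200 m = 2500 m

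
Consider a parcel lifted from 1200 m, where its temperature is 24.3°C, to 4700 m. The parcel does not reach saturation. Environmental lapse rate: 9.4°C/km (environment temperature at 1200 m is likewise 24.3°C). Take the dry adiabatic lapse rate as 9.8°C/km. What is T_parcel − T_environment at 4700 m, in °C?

-1.4°C (parcel cooler than environment)

Parcel:
  1200–4700 m, dry: Δz = 3.5 km ⇒ ΔT = -34.3°C; T = -10°C
Environment:
  1200–4700 m, environment: Δz = 3.5 km ⇒ ΔT = -32.9°C; T = -8.6°C
T_parcel − T_env = -10 − (-8.6) = -1.4°C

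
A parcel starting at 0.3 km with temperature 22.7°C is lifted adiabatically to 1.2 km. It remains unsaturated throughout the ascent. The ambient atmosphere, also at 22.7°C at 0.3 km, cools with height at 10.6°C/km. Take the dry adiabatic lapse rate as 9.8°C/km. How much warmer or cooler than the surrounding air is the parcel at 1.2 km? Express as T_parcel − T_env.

Parcel:
  Dry to 1200 m: -9.8 × 0.9 km = -8.82°C, so T = 13.88°C.
Environment:
  Environment to 1200 m: -10.6 × 0.9 km = -9.54°C, so T = 13.16°C.
T_parcel − T_env = 13.88 − 13.16 = +0.72°C

+0.72°C (parcel warmer than environment)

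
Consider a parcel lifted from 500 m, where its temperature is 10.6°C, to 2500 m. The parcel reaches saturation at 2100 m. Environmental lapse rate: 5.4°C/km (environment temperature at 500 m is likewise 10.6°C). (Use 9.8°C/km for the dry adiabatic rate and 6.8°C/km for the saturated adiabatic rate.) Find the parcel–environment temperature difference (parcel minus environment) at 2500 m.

Parcel:
  From 500 m to 2100 m (dry): cools by 9.8 × 1.6 = 15.68°C, giving -5.08°C.
  From 2100 m to 2500 m (saturated): cools by 6.8 × 0.4 = 2.72°C, giving -7.8°C.
Environment:
  From 500 m to 2500 m (environment): cools by 5.4 × 2 = 10.8°C, giving -0.2°C.
T_parcel − T_env = -7.8 − (-0.2) = -7.6°C

-7.6°C (parcel cooler than environment)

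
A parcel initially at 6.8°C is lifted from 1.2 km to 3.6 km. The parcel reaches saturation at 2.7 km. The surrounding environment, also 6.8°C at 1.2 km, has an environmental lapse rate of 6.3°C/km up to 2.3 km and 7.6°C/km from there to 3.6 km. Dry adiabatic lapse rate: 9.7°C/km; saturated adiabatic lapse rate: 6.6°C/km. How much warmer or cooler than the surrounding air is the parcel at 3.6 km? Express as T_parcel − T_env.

Parcel:
  From 1200 m to 2700 m (dry): cools by 9.7 × 1.5 = 14.55°C, giving -7.75°C.
  From 2700 m to 3600 m (saturated): cools by 6.6 × 0.9 = 5.94°C, giving -13.69°C.
Environment:
  From 1200 m to 2300 m (environment, lower layer): cools by 6.3 × 1.1 = 6.93°C, giving -0.13°C.
  From 2300 m to 3600 m (environment, upper layer): cools by 7.6 × 1.3 = 9.88°C, giving -10.01°C.
T_parcel − T_env = -13.69 − (-10.01) = -3.68°C

-3.68°C (parcel cooler than environment)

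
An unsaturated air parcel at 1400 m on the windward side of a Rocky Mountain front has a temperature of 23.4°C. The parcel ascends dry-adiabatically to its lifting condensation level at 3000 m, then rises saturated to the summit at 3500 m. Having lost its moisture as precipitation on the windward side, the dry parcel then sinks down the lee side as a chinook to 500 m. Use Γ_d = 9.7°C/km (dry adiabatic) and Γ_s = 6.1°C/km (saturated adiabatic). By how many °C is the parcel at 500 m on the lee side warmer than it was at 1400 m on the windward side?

+10.53°C

Dry to 3000 m: -9.7 × 1.6 km = -15.52°C, so T = 7.88°C.
Saturated to 3500 m: -6.1 × 0.5 km = -3.05°C, so T = 4.83°C.
Dry descent to 500 m: +9.7 × 3 km = +29.1°C, so T = 33.93°C.
Net change vs windward start: 33.93 − 23.4 = +10.53°C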